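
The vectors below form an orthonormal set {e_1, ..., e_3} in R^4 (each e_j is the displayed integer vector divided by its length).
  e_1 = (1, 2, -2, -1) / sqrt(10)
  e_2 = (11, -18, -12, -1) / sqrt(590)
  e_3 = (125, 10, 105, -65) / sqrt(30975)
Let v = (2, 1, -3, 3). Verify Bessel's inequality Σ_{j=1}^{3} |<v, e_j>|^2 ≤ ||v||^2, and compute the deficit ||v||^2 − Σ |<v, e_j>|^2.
Σ |<v, e_j>|^2 = 194/21; ||v||^2 = 23; deficit = 289/21

Write each e_j = u_j / sqrt(<u_j, u_j>) where u_j is the displayed integer vector. Then <v, e_j> = <v, u_j> / sqrt(<u_j, u_j>), so |<v, e_j>|^2 = <v, u_j>^2 / <u_j, u_j>.
Coefficients: <v, e_1> = 7/sqrt(10), <v, e_2> = 37/sqrt(590), <v, e_3> = -250/sqrt(30975).
Square and sum: Σ |<v, e_j>|^2 = 194/21.
Compute ||v||^2 = v·v = 23.
Deficit = 23 − 194/21 = 289/21 ≥ 0, confirming Bessel's inequality. (The deficit equals ||v − Σ <v,e_j> e_j||^2, the squared distance from v to span{e_j}.)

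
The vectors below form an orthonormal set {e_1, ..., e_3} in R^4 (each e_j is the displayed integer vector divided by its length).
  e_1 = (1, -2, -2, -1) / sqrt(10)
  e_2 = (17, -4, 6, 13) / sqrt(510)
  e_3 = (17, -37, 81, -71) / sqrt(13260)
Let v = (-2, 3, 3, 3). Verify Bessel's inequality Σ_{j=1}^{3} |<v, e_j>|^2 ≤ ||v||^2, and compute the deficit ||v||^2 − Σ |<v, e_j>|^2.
Σ |<v, e_j>|^2 = 1567/52; ||v||^2 = 31; deficit = 45/52

Write each e_j = u_j / sqrt(<u_j, u_j>) where u_j is the displayed integer vector. Then <v, e_j> = <v, u_j> / sqrt(<u_j, u_j>), so |<v, e_j>|^2 = <v, u_j>^2 / <u_j, u_j>.
Coefficients: <v, e_1> = -17/sqrt(10), <v, e_2> = 11/sqrt(510), <v, e_3> = -115/sqrt(13260).
Square and sum: Σ |<v, e_j>|^2 = 1567/52.
Compute ||v||^2 = v·v = 31.
Deficit = 31 − 1567/52 = 45/52 ≥ 0, confirming Bessel's inequality. (The deficit equals ||v − Σ <v,e_j> e_j||^2, the squared distance from v to span{e_j}.)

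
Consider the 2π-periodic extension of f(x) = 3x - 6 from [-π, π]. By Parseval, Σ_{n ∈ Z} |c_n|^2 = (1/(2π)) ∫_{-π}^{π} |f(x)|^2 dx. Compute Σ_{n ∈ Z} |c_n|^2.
Σ |c_n|^2 = 3π^2 + 36

Expand and integrate term by term over [-π, π]:
  ∫ (3x)^2 dx = 9·(2π^3/3); ∫ 2·3·(-6)·x dx = 0 (odd integrand); ∫ (-6)^2 dx = 36·2π.
So (1/(2π)) ∫_{-π}^{π} (3x - 6)^2 dx = 9π^2/3 + 36 = 3π^2 + 36.
Parseval ⇒ Σ |c_n|^2 = 3π^2 + 36.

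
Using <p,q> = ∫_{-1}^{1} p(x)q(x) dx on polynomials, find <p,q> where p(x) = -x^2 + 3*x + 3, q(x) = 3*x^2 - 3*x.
<p,q> = -6/5

Expand the product: p(x)·q(x) = -3*x^4 + 12*x^3 - 9*x.
∫_{-1}^{1} of each monomial x^k gives [2/(k+1) if k even, 0 if k odd]. Integrating term-by-term (or equivalently evaluating the antiderivative F(x) = -3*x^5/5 + 3*x^4 - 9*x^2/2 at the endpoints):
  F(1) − F(−1) = -21/10 − (-9/10) = -6/5.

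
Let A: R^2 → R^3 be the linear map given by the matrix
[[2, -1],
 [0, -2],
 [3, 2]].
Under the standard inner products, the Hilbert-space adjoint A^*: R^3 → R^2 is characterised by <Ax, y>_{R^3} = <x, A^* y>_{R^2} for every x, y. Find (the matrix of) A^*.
A^* = A^T =
[[2, 0, 3],
 [-1, -2, 2]]

For real matrices with standard dot products, the defining identity <Ax, y> = <x, A^* y> gives (Ax)^T y = x^T (A^*) y, i.e. x^T A^T y = x^T (A^*) y. Since this holds for all x, y, we must have A^* = A^T. Therefore
A^* =
[[2, 0, 3],
 [-1, -2, 2]].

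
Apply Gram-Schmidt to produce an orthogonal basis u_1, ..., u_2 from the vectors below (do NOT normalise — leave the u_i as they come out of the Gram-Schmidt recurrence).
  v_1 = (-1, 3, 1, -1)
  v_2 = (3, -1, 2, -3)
Orthogonal basis:
  u_1 = (-1, 3, 1, -1)
  u_2 = (35/12, -3/4, 25/12, -37/12)

Apply the Gram-Schmidt recurrence
  u_1 = v_1
  u_i = v_i − Σ_{j<i} ((v_i · u_j) / (u_j · u_j)) · u_j.

Step by step this gives:
  u_1 = (-1, 3, 1, -1)
  u_2 = (35/12, -3/4, 25/12, -37/12)

Orthogonality check:
  u_2 · u_1 = 0 (should be 0)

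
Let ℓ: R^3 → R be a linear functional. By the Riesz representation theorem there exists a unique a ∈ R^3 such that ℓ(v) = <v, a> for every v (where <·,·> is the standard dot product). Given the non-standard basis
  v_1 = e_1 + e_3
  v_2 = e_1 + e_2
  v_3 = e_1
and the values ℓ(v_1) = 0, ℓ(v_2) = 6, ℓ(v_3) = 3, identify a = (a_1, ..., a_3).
a = (3, 3, -3)

Write a = (a_1, ..., a_3) in the standard basis. For each basis vector v_i, ℓ(v_i) = <v_i, a> is a linear equation in the a_j's. Collect the n equations into a matrix system V a = ℓ, where row i of V is v_i (expressed in the standard basis). Since V is invertible (lower-triangular with 1s on the diagonal, up to permutation), solve by back-substitution:
  V =
[[1, 0, 1],
 [1, 1, 0],
 [1, 0, 0]]
  V a = (0, 6, 3)
Solving gives a = (3, 3, -3).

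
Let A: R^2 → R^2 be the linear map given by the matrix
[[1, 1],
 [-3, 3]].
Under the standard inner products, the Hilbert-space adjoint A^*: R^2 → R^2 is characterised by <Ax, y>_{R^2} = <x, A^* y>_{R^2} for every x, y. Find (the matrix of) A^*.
A^* = A^T =
[[1, -3],
 [1, 3]]

For real matrices with standard dot products, the defining identity <Ax, y> = <x, A^* y> gives (Ax)^T y = x^T (A^*) y, i.e. x^T A^T y = x^T (A^*) y. Since this holds for all x, y, we must have A^* = A^T. Therefore
A^* =
[[1, -3],
 [1, 3]].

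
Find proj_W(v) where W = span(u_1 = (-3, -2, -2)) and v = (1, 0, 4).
proj_W(v) = (33/17, 22/17, 22/17)

Set up U = [u_1 | ... | u_1] ∈ R^(3×1). The projector onto W = col(U) is P = U (U^T U)^(-1) U^T.
Compute U^T U =
  [17],
and U^T v = (-11).
Solve U^T U · c = U^T v for the coefficients: c = (-11/17). The projection is proj_W(v) = U c.
Check: (v - proj_W(v)) · u_1 = 0  (should be 0).
Result: proj_W(v) = (33/17, 22/17, 22/17).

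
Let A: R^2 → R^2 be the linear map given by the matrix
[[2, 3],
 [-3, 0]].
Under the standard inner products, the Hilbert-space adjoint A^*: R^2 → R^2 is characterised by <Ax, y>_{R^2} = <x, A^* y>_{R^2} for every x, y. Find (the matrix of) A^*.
A^* = A^T =
[[2, -3],
 [3, 0]]

For real matrices with standard dot products, the defining identity <Ax, y> = <x, A^* y> gives (Ax)^T y = x^T (A^*) y, i.e. x^T A^T y = x^T (A^*) y. Since this holds for all x, y, we must have A^* = A^T. Therefore
A^* =
[[2, -3],
 [3, 0]].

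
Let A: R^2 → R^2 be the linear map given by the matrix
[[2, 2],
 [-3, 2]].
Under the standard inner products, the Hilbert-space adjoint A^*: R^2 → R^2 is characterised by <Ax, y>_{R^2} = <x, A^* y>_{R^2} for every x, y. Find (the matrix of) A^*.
A^* = A^T =
[[2, -3],
 [2, 2]]

For real matrices with standard dot products, the defining identity <Ax, y> = <x, A^* y> gives (Ax)^T y = x^T (A^*) y, i.e. x^T A^T y = x^T (A^*) y. Since this holds for all x, y, we must have A^* = A^T. Therefore
A^* =
[[2, -3],
 [2, 2]].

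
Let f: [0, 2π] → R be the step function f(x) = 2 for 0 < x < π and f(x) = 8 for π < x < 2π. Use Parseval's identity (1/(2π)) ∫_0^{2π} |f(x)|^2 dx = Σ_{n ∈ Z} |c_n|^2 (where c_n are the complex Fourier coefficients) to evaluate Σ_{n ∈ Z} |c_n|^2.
Σ |c_n|^2 = 34

Parseval equates the L^2 energy of f (normalised by 1/(2π)) with the ℓ^2 sum of its Fourier coefficients: (1/(2π)) ∫_0^{2π} |f|^2 = Σ |c_n|^2.
Compute the left side: (1/(2π)) [∫_0^π 2^2 dx + ∫_π^{2π} 8^2 dx] = (1/(2π)) · (4π + 64π) = (4 + 64)/2 = 34.
So Σ_{n ∈ Z} |c_n|^2 = 34.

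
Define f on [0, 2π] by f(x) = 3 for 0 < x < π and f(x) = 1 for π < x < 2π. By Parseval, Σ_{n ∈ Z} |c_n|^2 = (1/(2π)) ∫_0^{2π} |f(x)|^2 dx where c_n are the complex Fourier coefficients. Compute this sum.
Σ |c_n|^2 = 5

Parseval equates the L^2 energy of f (normalised by 1/(2π)) with the ℓ^2 sum of its Fourier coefficients: (1/(2π)) ∫_0^{2π} |f|^2 = Σ |c_n|^2.
Compute the left side: (1/(2π)) [∫_0^π 3^2 dx + ∫_π^{2π} 1^2 dx] = (1/(2π)) · (9π + 1π) = (9 + 1)/2 = 5.
So Σ_{n ∈ Z} |c_n|^2 = 5.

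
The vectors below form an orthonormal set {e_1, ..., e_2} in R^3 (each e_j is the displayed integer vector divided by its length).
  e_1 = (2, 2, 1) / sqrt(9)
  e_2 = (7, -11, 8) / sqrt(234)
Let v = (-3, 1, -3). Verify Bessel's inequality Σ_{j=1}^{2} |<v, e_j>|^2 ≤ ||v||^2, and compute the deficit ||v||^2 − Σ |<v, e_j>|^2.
Σ |<v, e_j>|^2 = 245/13; ||v||^2 = 19; deficit = 2/13

Write each e_j = u_j / sqrt(<u_j, u_j>) where u_j is the displayed integer vector. Then <v, e_j> = <v, u_j> / sqrt(<u_j, u_j>), so |<v, e_j>|^2 = <v, u_j>^2 / <u_j, u_j>.
Coefficients: <v, e_1> = -7/sqrt(9), <v, e_2> = -56/sqrt(234).
Square and sum: Σ |<v, e_j>|^2 = 245/13.
Compute ||v||^2 = v·v = 19.
Deficit = 19 − 245/13 = 2/13 ≥ 0, confirming Bessel's inequality. (The deficit equals ||v − Σ <v,e_j> e_j||^2, the squared distance from v to span{e_j}.)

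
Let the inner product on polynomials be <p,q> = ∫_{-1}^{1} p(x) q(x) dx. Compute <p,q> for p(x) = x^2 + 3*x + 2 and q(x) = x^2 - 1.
<p,q> = -44/15

Expand the product: p(x)·q(x) = x^4 + 3*x^3 + x^2 - 3*x - 2.
∫_{-1}^{1} of each monomial x^k gives [2/(k+1) if k even, 0 if k odd]. Integrating term-by-term (or equivalently evaluating the antiderivative F(x) = x^5/5 + 3*x^4/4 + x^3/3 - 3*x^2/2 - 2*x at the endpoints):
  F(1) − F(−1) = -133/60 − (43/60) = -44/15.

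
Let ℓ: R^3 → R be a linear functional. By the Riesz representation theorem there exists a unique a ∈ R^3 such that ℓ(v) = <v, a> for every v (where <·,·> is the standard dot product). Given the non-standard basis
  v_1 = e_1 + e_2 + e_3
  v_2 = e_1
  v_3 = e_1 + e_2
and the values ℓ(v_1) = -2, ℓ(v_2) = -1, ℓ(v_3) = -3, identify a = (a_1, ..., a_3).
a = (-1, -2, 1)

Write a = (a_1, ..., a_3) in the standard basis. For each basis vector v_i, ℓ(v_i) = <v_i, a> is a linear equation in the a_j's. Collect the n equations into a matrix system V a = ℓ, where row i of V is v_i (expressed in the standard basis). Since V is invertible (lower-triangular with 1s on the diagonal, up to permutation), solve by back-substitution:
  V =
[[1, 1, 1],
 [1, 0, 0],
 [1, 1, 0]]
  V a = (-2, -1, -3)
Solving gives a = (-1, -2, 1).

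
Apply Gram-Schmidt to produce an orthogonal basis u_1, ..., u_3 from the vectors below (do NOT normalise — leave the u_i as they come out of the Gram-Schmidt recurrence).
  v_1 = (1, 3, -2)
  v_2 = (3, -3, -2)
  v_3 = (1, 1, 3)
Orthogonal basis:
  u_1 = (1, 3, -2)
  u_2 = (22/7, -18/7, -16/7)
  u_3 = (39/19, 13/19, 39/19)

Apply the Gram-Schmidt recurrence
  u_1 = v_1
  u_i = v_i − Σ_{j<i} ((v_i · u_j) / (u_j · u_j)) · u_j.

Step by step this gives:
  u_1 = (1, 3, -2)
  u_2 = (22/7, -18/7, -16/7)
  u_3 = (39/19, 13/19, 39/19)

Orthogonality check:
  u_2 · u_1 = 0 (should be 0)
  u_3 · u_1 = 0 (should be 0)
  u_3 · u_2 = 0 (should be 0)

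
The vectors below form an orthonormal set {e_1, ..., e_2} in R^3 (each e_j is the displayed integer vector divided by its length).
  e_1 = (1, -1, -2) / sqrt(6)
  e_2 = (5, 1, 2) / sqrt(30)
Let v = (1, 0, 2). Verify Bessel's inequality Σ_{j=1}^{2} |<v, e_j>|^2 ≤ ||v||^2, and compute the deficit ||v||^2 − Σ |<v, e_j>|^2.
Σ |<v, e_j>|^2 = 21/5; ||v||^2 = 5; deficit = 4/5

Write each e_j = u_j / sqrt(<u_j, u_j>) where u_j is the displayed integer vector. Then <v, e_j> = <v, u_j> / sqrt(<u_j, u_j>), so |<v, e_j>|^2 = <v, u_j>^2 / <u_j, u_j>.
Coefficients: <v, e_1> = -3/sqrt(6), <v, e_2> = 9/sqrt(30).
Square and sum: Σ |<v, e_j>|^2 = 21/5.
Compute ||v||^2 = v·v = 5.
Deficit = 5 − 21/5 = 4/5 ≥ 0, confirming Bessel's inequality. (The deficit equals ||v − Σ <v,e_j> e_j||^2, the squared distance from v to span{e_j}.)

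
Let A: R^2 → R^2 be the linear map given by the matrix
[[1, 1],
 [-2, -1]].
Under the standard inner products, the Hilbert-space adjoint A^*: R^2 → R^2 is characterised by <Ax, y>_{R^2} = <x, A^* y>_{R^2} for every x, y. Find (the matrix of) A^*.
A^* = A^T =
[[1, -2],
 [1, -1]]

For real matrices with standard dot products, the defining identity <Ax, y> = <x, A^* y> gives (Ax)^T y = x^T (A^*) y, i.e. x^T A^T y = x^T (A^*) y. Since this holds for all x, y, we must have A^* = A^T. Therefore
A^* =
[[1, -2],
 [1, -1]].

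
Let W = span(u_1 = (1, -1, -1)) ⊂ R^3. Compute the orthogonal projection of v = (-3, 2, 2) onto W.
proj_W(v) = (-7/3, 7/3, 7/3)

Set up U = [u_1 | ... | u_1] ∈ R^(3×1). The projector onto W = col(U) is P = U (U^T U)^(-1) U^T.
Compute U^T U =
  [3],
and U^T v = (-7).
Solve U^T U · c = U^T v for the coefficients: c = (-7/3). The projection is proj_W(v) = U c.
Check: (v - proj_W(v)) · u_1 = 0  (should be 0).
Result: proj_W(v) = (-7/3, 7/3, 7/3).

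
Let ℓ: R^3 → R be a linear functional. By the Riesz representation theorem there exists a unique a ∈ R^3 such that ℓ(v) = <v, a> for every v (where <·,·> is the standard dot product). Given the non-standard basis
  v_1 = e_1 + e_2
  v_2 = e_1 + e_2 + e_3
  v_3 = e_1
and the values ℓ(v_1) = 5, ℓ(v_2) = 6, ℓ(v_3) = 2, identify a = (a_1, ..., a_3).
a = (2, 3, 1)

Write a = (a_1, ..., a_3) in the standard basis. For each basis vector v_i, ℓ(v_i) = <v_i, a> is a linear equation in the a_j's. Collect the n equations into a matrix system V a = ℓ, where row i of V is v_i (expressed in the standard basis). Since V is invertible (lower-triangular with 1s on the diagonal, up to permutation), solve by back-substitution:
  V =
[[1, 1, 0],
 [1, 1, 1],
 [1, 0, 0]]
  V a = (5, 6, 2)
Solving gives a = (2, 3, 1).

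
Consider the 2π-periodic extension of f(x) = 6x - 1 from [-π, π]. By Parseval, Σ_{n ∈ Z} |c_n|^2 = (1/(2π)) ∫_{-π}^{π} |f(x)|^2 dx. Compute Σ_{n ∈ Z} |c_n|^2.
Σ |c_n|^2 = 12π^2 + 1

Expand and integrate term by term over [-π, π]:
  ∫ (6x)^2 dx = 36·(2π^3/3); ∫ 2·6·(-1)·x dx = 0 (odd integrand); ∫ (-1)^2 dx = 1·2π.
So (1/(2π)) ∫_{-π}^{π} (6x - 1)^2 dx = 36π^2/3 + 1 = 12π^2 + 1.
Parseval ⇒ Σ |c_n|^2 = 12π^2 + 1.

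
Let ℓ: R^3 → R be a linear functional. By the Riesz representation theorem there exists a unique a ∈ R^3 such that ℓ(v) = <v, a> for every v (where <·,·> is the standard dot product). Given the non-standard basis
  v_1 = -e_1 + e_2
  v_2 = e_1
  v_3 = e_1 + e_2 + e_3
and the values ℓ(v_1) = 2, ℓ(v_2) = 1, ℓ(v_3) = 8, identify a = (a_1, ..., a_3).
a = (1, 3, 4)

Write a = (a_1, ..., a_3) in the standard basis. For each basis vector v_i, ℓ(v_i) = <v_i, a> is a linear equation in the a_j's. Collect the n equations into a matrix system V a = ℓ, where row i of V is v_i (expressed in the standard basis). Since V is invertible (lower-triangular with 1s on the diagonal, up to permutation), solve by back-substitution:
  V =
[[-1, 1, 0],
 [1, 0, 0],
 [1, 1, 1]]
  V a = (2, 1, 8)
Solving gives a = (1, 3, 4).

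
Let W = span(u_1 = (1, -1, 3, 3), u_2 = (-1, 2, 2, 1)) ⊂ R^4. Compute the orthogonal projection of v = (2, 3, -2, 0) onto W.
proj_W(v) = (-28/41, 77/82, -63/82, -42/41)

Set up U = [u_1 | ... | u_2] ∈ R^(4×2). The projector onto W = col(U) is P = U (U^T U)^(-1) U^T.
Compute U^T U =
  [20, 6]
  [6, 10],
and U^T v = (-7, 0).
Solve U^T U · c = U^T v for the coefficients: c = (-35/82, 21/82). The projection is proj_W(v) = U c.
Check: (v - proj_W(v)) · u_1 = 0  (should be 0).
Check: (v - proj_W(v)) · u_2 = 0  (should be 0).
Result: proj_W(v) = (-28/41, 77/82, -63/82, -42/41).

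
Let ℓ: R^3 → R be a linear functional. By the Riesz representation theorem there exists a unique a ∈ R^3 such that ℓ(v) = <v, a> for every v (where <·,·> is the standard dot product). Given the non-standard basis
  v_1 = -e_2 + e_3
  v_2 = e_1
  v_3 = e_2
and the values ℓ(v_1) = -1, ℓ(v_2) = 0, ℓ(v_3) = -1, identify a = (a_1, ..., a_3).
a = (0, -1, -2)

Write a = (a_1, ..., a_3) in the standard basis. For each basis vector v_i, ℓ(v_i) = <v_i, a> is a linear equation in the a_j's. Collect the n equations into a matrix system V a = ℓ, where row i of V is v_i (expressed in the standard basis). Since V is invertible (lower-triangular with 1s on the diagonal, up to permutation), solve by back-substitution:
  V =
[[0, -1, 1],
 [1, 0, 0],
 [0, 1, 0]]
  V a = (-1, 0, -1)
Solving gives a = (0, -1, -2).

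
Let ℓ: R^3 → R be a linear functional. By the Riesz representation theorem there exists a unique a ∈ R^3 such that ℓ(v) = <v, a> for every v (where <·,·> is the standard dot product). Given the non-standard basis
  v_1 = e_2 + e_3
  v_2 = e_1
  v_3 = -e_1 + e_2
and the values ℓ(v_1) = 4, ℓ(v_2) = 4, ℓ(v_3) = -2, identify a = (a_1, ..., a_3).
a = (4, 2, 2)

Write a = (a_1, ..., a_3) in the standard basis. For each basis vector v_i, ℓ(v_i) = <v_i, a> is a linear equation in the a_j's. Collect the n equations into a matrix system V a = ℓ, where row i of V is v_i (expressed in the standard basis). Since V is invertible (lower-triangular with 1s on the diagonal, up to permutation), solve by back-substitution:
  V =
[[0, 1, 1],
 [1, 0, 0],
 [-1, 1, 0]]
  V a = (4, 4, -2)
Solving gives a = (4, 2, 2).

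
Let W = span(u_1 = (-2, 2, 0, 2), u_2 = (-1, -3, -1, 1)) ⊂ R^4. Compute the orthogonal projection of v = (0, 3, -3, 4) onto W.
proj_W(v) = (-83/35, 79/35, -1/35, 83/35)

Set up U = [u_1 | ... | u_2] ∈ R^(4×2). The projector onto W = col(U) is P = U (U^T U)^(-1) U^T.
Compute U^T U =
  [12, -2]
  [-2, 12],
and U^T v = (14, -2).
Solve U^T U · c = U^T v for the coefficients: c = (41/35, 1/35). The projection is proj_W(v) = U c.
Check: (v - proj_W(v)) · u_1 = 0  (should be 0).
Check: (v - proj_W(v)) · u_2 = 0  (should be 0).
Result: proj_W(v) = (-83/35, 79/35, -1/35, 83/35).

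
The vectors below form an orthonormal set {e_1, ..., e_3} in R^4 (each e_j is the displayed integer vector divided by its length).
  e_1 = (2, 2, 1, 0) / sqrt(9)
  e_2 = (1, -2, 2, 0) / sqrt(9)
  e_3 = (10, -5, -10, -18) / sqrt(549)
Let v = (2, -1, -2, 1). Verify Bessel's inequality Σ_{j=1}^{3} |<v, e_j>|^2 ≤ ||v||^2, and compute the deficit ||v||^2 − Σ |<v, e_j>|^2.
Σ |<v, e_j>|^2 = 81/61; ||v||^2 = 10; deficit = 529/61

Write each e_j = u_j / sqrt(<u_j, u_j>) where u_j is the displayed integer vector. Then <v, e_j> = <v, u_j> / sqrt(<u_j, u_j>), so |<v, e_j>|^2 = <v, u_j>^2 / <u_j, u_j>.
Coefficients: <v, e_1> = 0/sqrt(9), <v, e_2> = 0/sqrt(9), <v, e_3> = 27/sqrt(549).
Square and sum: Σ |<v, e_j>|^2 = 81/61.
Compute ||v||^2 = v·v = 10.
Deficit = 10 − 81/61 = 529/61 ≥ 0, confirming Bessel's inequality. (The deficit equals ||v − Σ <v,e_j> e_j||^2, the squared distance from v to span{e_j}.)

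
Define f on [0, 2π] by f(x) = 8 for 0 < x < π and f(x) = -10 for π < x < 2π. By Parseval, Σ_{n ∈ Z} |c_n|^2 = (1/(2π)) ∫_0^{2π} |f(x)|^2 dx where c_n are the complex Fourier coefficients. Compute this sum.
Σ |c_n|^2 = 82

Parseval equates the L^2 energy of f (normalised by 1/(2π)) with the ℓ^2 sum of its Fourier coefficients: (1/(2π)) ∫_0^{2π} |f|^2 = Σ |c_n|^2.
Compute the left side: (1/(2π)) [∫_0^π 8^2 dx + ∫_π^{2π} (-10)^2 dx] = (1/(2π)) · (64π + 100π) = (64 + 100)/2 = 82.
So Σ_{n ∈ Z} |c_n|^2 = 82.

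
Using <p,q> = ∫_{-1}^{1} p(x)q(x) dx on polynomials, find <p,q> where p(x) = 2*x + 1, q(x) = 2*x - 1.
<p,q> = 2/3

Expand the product: p(x)·q(x) = 4*x^2 - 1.
∫_{-1}^{1} of each monomial x^k gives [2/(k+1) if k even, 0 if k odd]. Integrating term-by-term (or equivalently evaluating the antiderivative F(x) = 4*x^3/3 - x at the endpoints):
  F(1) − F(−1) = 1/3 − (-1/3) = 2/3.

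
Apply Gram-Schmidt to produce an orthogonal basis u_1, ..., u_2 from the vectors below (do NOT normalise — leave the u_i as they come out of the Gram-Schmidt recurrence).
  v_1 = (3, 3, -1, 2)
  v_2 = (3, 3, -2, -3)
Orthogonal basis:
  u_1 = (3, 3, -1, 2)
  u_2 = (27/23, 27/23, -32/23, -97/23)

Apply the Gram-Schmidt recurrence
  u_1 = v_1
  u_i = v_i − Σ_{j<i} ((v_i · u_j) / (u_j · u_j)) · u_j.

Step by step this gives:
  u_1 = (3, 3, -1, 2)
  u_2 = (27/23, 27/23, -32/23, -97/23)

Orthogonality check:
  u_2 · u_1 = 0 (should be 0)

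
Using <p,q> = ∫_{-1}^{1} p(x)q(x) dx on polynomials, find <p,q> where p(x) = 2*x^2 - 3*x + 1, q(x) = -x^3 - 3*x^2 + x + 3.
<p,q> = 24/5

Expand the product: p(x)·q(x) = -2*x^5 - 3*x^4 + 10*x^3 - 8*x + 3.
∫_{-1}^{1} of each monomial x^k gives [2/(k+1) if k even, 0 if k odd]. Integrating term-by-term (or equivalently evaluating the antiderivative F(x) = -x^6/3 - 3*x^5/5 + 5*x^4/2 - 4*x^2 + 3*x at the endpoints):
  F(1) − F(−1) = 17/30 − (-127/30) = 24/5.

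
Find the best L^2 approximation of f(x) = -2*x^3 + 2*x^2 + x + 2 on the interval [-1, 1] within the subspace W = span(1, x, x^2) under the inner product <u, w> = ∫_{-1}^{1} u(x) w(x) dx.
g(x) = 2*x^2 - x/5 + 2

The best approximation g ∈ W is the orthogonal projection of f onto W. Writing g = a_0 + a_1 x + a_2 x^2, the coefficients solve the normal equations G · a = b where
  G_{ij} = <φ_i, φ_j> and b_i = <f, φ_i>, with φ_0 = 1, φ_1 = x, φ_2 = x^2.
G =
  [2, 0, 2/3]
  [0, 2/3, 0]
  [2/3, 0, 2/5],
b = (16/3, -2/15, 32/15).
Solving gives a_0 = 2, a_1 = -1/5, a_2 = 2, so
  g(x) = 2*x^2 - x/5 + 2.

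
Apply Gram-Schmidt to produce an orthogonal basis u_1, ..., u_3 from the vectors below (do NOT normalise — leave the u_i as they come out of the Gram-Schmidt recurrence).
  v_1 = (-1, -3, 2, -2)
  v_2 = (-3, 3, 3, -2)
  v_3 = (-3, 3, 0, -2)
Orthogonal basis:
  u_1 = (-1, -3, 2, -2)
  u_2 = (-25/9, 11/3, 23/9, -14/9)
  u_3 = (-282/271, -18/271, -456/271, -288/271)

Apply the Gram-Schmidt recurrence
  u_1 = v_1
  u_i = v_i − Σ_{j<i} ((v_i · u_j) / (u_j · u_j)) · u_j.

Step by step this gives:
  u_1 = (-1, -3, 2, -2)
  u_2 = (-25/9, 11/3, 23/9, -14/9)
  u_3 = (-282/271, -18/271, -456/271, -288/271)

Orthogonality check:
  u_2 · u_1 = 0 (should be 0)
  u_3 · u_1 = 0 (should be 0)
  u_3 · u_2 = 0 (should be 0)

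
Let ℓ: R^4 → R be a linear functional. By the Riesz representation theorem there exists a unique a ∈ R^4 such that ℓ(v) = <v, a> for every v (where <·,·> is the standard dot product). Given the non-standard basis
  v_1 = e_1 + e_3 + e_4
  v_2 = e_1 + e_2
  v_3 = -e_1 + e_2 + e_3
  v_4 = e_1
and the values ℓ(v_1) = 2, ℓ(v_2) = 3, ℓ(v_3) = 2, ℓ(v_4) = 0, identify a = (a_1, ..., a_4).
a = (0, 3, -1, 3)

Write a = (a_1, ..., a_4) in the standard basis. For each basis vector v_i, ℓ(v_i) = <v_i, a> is a linear equation in the a_j's. Collect the n equations into a matrix system V a = ℓ, where row i of V is v_i (expressed in the standard basis). Since V is invertible (lower-triangular with 1s on the diagonal, up to permutation), solve by back-substitution:
  V =
[[1, 0, 1, 1],
 [1, 1, 0, 0],
 [-1, 1, 1, 0],
 [1, 0, 0, 0]]
  V a = (2, 3, 2, 0)
Solving gives a = (0, 3, -1, 3).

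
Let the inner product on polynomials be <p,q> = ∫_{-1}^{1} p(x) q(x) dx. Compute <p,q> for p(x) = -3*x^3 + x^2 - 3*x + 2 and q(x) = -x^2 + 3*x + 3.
<p,q> = 8/3

Expand the product: p(x)·q(x) = 3*x^5 - 10*x^4 - 3*x^3 - 8*x^2 - 3*x + 6.
∫_{-1}^{1} of each monomial x^k gives [2/(k+1) if k even, 0 if k odd]. Integrating term-by-term (or equivalently evaluating the antiderivative F(x) = x^6/2 - 2*x^5 - 3*x^4/4 - 8*x^3/3 - 3*x^2/2 + 6*x at the endpoints):
  F(1) − F(−1) = -5/12 − (-37/12) = 8/3.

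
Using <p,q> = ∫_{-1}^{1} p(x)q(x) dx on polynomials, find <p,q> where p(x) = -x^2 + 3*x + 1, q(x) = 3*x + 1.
<p,q> = 22/3

Expand the product: p(x)·q(x) = -3*x^3 + 8*x^2 + 6*x + 1.
∫_{-1}^{1} of each monomial x^k gives [2/(k+1) if k even, 0 if k odd]. Integrating term-by-term (or equivalently evaluating the antiderivative F(x) = -3*x^4/4 + 8*x^3/3 + 3*x^2 + x at the endpoints):
  F(1) − F(−1) = 71/12 − (-17/12) = 22/3.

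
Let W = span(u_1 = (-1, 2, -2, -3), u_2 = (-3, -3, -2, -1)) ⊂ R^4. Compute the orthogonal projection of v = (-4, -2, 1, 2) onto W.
proj_W(v) = (-306/199, -666/199, -44/199, 218/199)

Set up U = [u_1 | ... | u_2] ∈ R^(4×2). The projector onto W = col(U) is P = U (U^T U)^(-1) U^T.
Compute U^T U =
  [18, 4]
  [4, 23],
and U^T v = (-8, 14).
Solve U^T U · c = U^T v for the coefficients: c = (-120/199, 142/199). The projection is proj_W(v) = U c.
Check: (v - proj_W(v)) · u_1 = 0  (should be 0).
Check: (v - proj_W(v)) · u_2 = 0  (should be 0).
Result: proj_W(v) = (-306/199, -666/199, -44/199, 218/199).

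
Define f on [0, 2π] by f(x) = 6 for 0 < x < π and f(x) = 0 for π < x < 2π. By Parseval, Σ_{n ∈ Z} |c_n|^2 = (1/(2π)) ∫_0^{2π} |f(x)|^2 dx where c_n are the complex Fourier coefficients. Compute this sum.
Σ |c_n|^2 = 18

Parseval equates the L^2 energy of f (normalised by 1/(2π)) with the ℓ^2 sum of its Fourier coefficients: (1/(2π)) ∫_0^{2π} |f|^2 = Σ |c_n|^2.
Compute the left side: (1/(2π)) [∫_0^π 6^2 dx + ∫_π^{2π} 0^2 dx] = (1/(2π)) · (36π + 0π) = (36 + 0)/2 = 18.
So Σ_{n ∈ Z} |c_n|^2 = 18.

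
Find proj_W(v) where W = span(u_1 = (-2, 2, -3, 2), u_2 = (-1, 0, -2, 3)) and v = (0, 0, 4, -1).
proj_W(v) = (17/14, -6/7, 2, -27/14)

Set up U = [u_1 | ... | u_2] ∈ R^(4×2). The projector onto W = col(U) is P = U (U^T U)^(-1) U^T.
Compute U^T U =
  [21, 14]
  [14, 14],
and U^T v = (-14, -11).
Solve U^T U · c = U^T v for the coefficients: c = (-3/7, -5/14). The projection is proj_W(v) = U c.
Check: (v - proj_W(v)) · u_1 = 0  (should be 0).
Check: (v - proj_W(v)) · u_2 = 0  (should be 0).
Result: proj_W(v) = (17/14, -6/7, 2, -27/14).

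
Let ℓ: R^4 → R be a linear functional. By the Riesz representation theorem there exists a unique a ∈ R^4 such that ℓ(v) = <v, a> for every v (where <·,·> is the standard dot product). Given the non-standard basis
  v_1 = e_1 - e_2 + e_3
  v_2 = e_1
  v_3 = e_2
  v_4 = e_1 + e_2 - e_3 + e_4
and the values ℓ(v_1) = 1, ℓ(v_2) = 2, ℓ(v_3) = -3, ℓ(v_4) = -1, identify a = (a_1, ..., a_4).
a = (2, -3, -4, -4)

Write a = (a_1, ..., a_4) in the standard basis. For each basis vector v_i, ℓ(v_i) = <v_i, a> is a linear equation in the a_j's. Collect the n equations into a matrix system V a = ℓ, where row i of V is v_i (expressed in the standard basis). Since V is invertible (lower-triangular with 1s on the diagonal, up to permutation), solve by back-substitution:
  V =
[[1, -1, 1, 0],
 [1, 0, 0, 0],
 [0, 1, 0, 0],
 [1, 1, -1, 1]]
  V a = (1, 2, -3, -1)
Solving gives a = (2, -3, -4, -4).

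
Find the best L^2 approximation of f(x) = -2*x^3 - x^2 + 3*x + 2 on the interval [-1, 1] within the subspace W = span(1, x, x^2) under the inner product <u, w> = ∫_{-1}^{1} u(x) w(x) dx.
g(x) = -x^2 + 9*x/5 + 2

The best approximation g ∈ W is the orthogonal projection of f onto W. Writing g = a_0 + a_1 x + a_2 x^2, the coefficients solve the normal equations G · a = b where
  G_{ij} = <φ_i, φ_j> and b_i = <f, φ_i>, with φ_0 = 1, φ_1 = x, φ_2 = x^2.
G =
  [2, 0, 2/3]
  [0, 2/3, 0]
  [2/3, 0, 2/5],
b = (10/3, 6/5, 14/15).
Solving gives a_0 = 2, a_1 = 9/5, a_2 = -1, so
  g(x) = -x^2 + 9*x/5 + 2.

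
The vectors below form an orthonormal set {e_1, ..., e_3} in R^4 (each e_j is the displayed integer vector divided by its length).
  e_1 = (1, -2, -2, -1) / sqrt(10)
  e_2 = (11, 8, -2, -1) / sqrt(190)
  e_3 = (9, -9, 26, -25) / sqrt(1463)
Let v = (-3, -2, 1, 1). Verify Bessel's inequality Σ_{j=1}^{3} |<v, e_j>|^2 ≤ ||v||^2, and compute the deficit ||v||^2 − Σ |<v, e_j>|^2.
Σ |<v, e_j>|^2 = 1130/77; ||v||^2 = 15; deficit = 25/77

Write each e_j = u_j / sqrt(<u_j, u_j>) where u_j is the displayed integer vector. Then <v, e_j> = <v, u_j> / sqrt(<u_j, u_j>), so |<v, e_j>|^2 = <v, u_j>^2 / <u_j, u_j>.
Coefficients: <v, e_1> = -2/sqrt(10), <v, e_2> = -52/sqrt(190), <v, e_3> = -8/sqrt(1463).
Square and sum: Σ |<v, e_j>|^2 = 1130/77.
Compute ||v||^2 = v·v = 15.
Deficit = 15 − 1130/77 = 25/77 ≥ 0, confirming Bessel's inequality. (The deficit equals ||v − Σ <v,e_j> e_j||^2, the squared distance from v to span{e_j}.)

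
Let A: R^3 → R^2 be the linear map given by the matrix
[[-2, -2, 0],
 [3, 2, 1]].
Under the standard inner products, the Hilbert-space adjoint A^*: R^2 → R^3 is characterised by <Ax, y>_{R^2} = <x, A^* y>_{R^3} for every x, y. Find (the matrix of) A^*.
A^* = A^T =
[[-2, 3],
 [-2, 2],
 [0, 1]]

For real matrices with standard dot products, the defining identity <Ax, y> = <x, A^* y> gives (Ax)^T y = x^T (A^*) y, i.e. x^T A^T y = x^T (A^*) y. Since this holds for all x, y, we must have A^* = A^T. Therefore
A^* =
[[-2, 3],
 [-2, 2],
 [0, 1]].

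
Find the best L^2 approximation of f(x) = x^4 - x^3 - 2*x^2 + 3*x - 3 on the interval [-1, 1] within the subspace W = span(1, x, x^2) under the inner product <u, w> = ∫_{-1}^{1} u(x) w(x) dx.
g(x) = -8*x^2/7 + 12*x/5 - 108/35

The best approximation g ∈ W is the orthogonal projection of f onto W. Writing g = a_0 + a_1 x + a_2 x^2, the coefficients solve the normal equations G · a = b where
  G_{ij} = <φ_i, φ_j> and b_i = <f, φ_i>, with φ_0 = 1, φ_1 = x, φ_2 = x^2.
G =
  [2, 0, 2/3]
  [0, 2/3, 0]
  [2/3, 0, 2/5],
b = (-104/15, 8/5, -88/35).
Solving gives a_0 = -108/35, a_1 = 12/5, a_2 = -8/7, so
  g(x) = -8*x^2/7 + 12*x/5 - 108/35.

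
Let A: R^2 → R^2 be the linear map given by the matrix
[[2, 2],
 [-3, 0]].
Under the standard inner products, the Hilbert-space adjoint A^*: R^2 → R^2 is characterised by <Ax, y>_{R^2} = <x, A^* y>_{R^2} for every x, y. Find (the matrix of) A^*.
A^* = A^T =
[[2, -3],
 [2, 0]]

For real matrices with standard dot products, the defining identity <Ax, y> = <x, A^* y> gives (Ax)^T y = x^T (A^*) y, i.e. x^T A^T y = x^T (A^*) y. Since this holds for all x, y, we must have A^* = A^T. Therefore
A^* =
[[2, -3],
 [2, 0]].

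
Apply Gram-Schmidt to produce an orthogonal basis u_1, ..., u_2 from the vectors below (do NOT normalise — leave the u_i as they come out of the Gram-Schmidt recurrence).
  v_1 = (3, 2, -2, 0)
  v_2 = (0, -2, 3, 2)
Orthogonal basis:
  u_1 = (3, 2, -2, 0)
  u_2 = (30/17, -14/17, 31/17, 2)

Apply the Gram-Schmidt recurrence
  u_1 = v_1
  u_i = v_i − Σ_{j<i} ((v_i · u_j) / (u_j · u_j)) · u_j.

Step by step this gives:
  u_1 = (3, 2, -2, 0)
  u_2 = (30/17, -14/17, 31/17, 2)

Orthogonality check:
  u_2 · u_1 = 0 (should be 0)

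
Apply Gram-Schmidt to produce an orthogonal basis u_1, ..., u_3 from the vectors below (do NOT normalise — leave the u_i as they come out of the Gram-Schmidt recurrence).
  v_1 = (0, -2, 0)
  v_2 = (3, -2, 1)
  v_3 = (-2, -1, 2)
Orthogonal basis:
  u_1 = (0, -2, 0)
  u_2 = (3, 0, 1)
  u_3 = (-4/5, 0, 12/5)

Apply the Gram-Schmidt recurrence
  u_1 = v_1
  u_i = v_i − Σ_{j<i} ((v_i · u_j) / (u_j · u_j)) · u_j.

Step by step this gives:
  u_1 = (0, -2, 0)
  u_2 = (3, 0, 1)
  u_3 = (-4/5, 0, 12/5)

Orthogonality check:
  u_2 · u_1 = 0 (should be 0)
  u_3 · u_1 = 0 (should be 0)
  u_3 · u_2 = 0 (should be 0)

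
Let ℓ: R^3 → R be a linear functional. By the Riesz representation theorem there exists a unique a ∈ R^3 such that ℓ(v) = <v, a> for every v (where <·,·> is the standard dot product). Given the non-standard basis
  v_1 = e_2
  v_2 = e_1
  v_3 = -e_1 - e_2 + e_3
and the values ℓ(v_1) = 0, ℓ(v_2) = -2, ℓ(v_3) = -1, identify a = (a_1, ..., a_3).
a = (-2, 0, -3)

Write a = (a_1, ..., a_3) in the standard basis. For each basis vector v_i, ℓ(v_i) = <v_i, a> is a linear equation in the a_j's. Collect the n equations into a matrix system V a = ℓ, where row i of V is v_i (expressed in the standard basis). Since V is invertible (lower-triangular with 1s on the diagonal, up to permutation), solve by back-substitution:
  V =
[[0, 1, 0],
 [1, 0, 0],
 [-1, -1, 1]]
  V a = (0, -2, -1)
Solving gives a = (-2, 0, -3).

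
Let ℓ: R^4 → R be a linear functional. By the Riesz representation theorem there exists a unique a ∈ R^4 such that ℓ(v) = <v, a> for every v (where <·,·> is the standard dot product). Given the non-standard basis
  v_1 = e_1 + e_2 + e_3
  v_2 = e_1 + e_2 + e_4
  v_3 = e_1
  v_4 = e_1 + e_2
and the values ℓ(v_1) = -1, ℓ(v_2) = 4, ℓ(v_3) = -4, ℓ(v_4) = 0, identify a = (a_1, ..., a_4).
a = (-4, 4, -1, 4)

Write a = (a_1, ..., a_4) in the standard basis. For each basis vector v_i, ℓ(v_i) = <v_i, a> is a linear equation in the a_j's. Collect the n equations into a matrix system V a = ℓ, where row i of V is v_i (expressed in the standard basis). Since V is invertible (lower-triangular with 1s on the diagonal, up to permutation), solve by back-substitution:
  V =
[[1, 1, 1, 0],
 [1, 1, 0, 1],
 [1, 0, 0, 0],
 [1, 1, 0, 0]]
  V a = (-1, 4, -4, 0)
Solving gives a = (-4, 4, -1, 4).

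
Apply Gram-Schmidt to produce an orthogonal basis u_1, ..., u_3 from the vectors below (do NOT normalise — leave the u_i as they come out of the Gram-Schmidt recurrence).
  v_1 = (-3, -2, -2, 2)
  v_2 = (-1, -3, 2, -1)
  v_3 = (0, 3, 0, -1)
Orthogonal basis:
  u_1 = (-3, -2, -2, 2)
  u_2 = (-4/7, -19/7, 16/7, -9/7)
  u_3 = (-24/17, 49/51, 16/51, -43/51)

Apply the Gram-Schmidt recurrence
  u_1 = v_1
  u_i = v_i − Σ_{j<i} ((v_i · u_j) / (u_j · u_j)) · u_j.

Step by step this gives:
  u_1 = (-3, -2, -2, 2)
  u_2 = (-4/7, -19/7, 16/7, -9/7)
  u_3 = (-24/17, 49/51, 16/51, -43/51)

Orthogonality check:
  u_2 · u_1 = 0 (should be 0)
  u_3 · u_1 = 0 (should be 0)
  u_3 · u_2 = 0 (should be 0)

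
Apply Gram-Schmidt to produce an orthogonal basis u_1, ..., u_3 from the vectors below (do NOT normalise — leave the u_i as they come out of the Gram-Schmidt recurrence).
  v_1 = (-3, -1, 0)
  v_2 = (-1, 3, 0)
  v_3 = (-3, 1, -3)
Orthogonal basis:
  u_1 = (-3, -1, 0)
  u_2 = (-1, 3, 0)
  u_3 = (0, 0, -3)

Apply the Gram-Schmidt recurrence
  u_1 = v_1
  u_i = v_i − Σ_{j<i} ((v_i · u_j) / (u_j · u_j)) · u_j.

Step by step this gives:
  u_1 = (-3, -1, 0)
  u_2 = (-1, 3, 0)
  u_3 = (0, 0, -3)

Orthogonality check:
  u_2 · u_1 = 0 (should be 0)
  u_3 · u_1 = 0 (should be 0)
  u_3 · u_2 = 0 (should be 0)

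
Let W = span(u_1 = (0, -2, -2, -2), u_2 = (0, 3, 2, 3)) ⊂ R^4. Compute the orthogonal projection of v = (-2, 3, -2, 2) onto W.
proj_W(v) = (0, 5/2, -2, 5/2)

Set up U = [u_1 | ... | u_2] ∈ R^(4×2). The projector onto W = col(U) is P = U (U^T U)^(-1) U^T.
Compute U^T U =
  [12, -16]
  [-16, 22],
and U^T v = (-6, 11).
Solve U^T U · c = U^T v for the coefficients: c = (11/2, 9/2). The projection is proj_W(v) = U c.
Check: (v - proj_W(v)) · u_1 = 0  (should be 0).
Check: (v - proj_W(v)) · u_2 = 0  (should be 0).
Result: proj_W(v) = (0, 5/2, -2, 5/2).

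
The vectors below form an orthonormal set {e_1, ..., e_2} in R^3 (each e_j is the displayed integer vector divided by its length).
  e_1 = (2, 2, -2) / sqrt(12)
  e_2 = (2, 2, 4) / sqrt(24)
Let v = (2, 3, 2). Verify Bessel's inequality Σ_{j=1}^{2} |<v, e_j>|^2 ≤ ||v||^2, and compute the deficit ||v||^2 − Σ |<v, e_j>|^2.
Σ |<v, e_j>|^2 = 33/2; ||v||^2 = 17; deficit = 1/2

Write each e_j = u_j / sqrt(<u_j, u_j>) where u_j is the displayed integer vector. Then <v, e_j> = <v, u_j> / sqrt(<u_j, u_j>), so |<v, e_j>|^2 = <v, u_j>^2 / <u_j, u_j>.
Coefficients: <v, e_1> = 6/sqrt(12), <v, e_2> = 18/sqrt(24).
Square and sum: Σ |<v, e_j>|^2 = 33/2.
Compute ||v||^2 = v·v = 17.
Deficit = 17 − 33/2 = 1/2 ≥ 0, confirming Bessel's inequality. (The deficit equals ||v − Σ <v,e_j> e_j||^2, the squared distance from v to span{e_j}.)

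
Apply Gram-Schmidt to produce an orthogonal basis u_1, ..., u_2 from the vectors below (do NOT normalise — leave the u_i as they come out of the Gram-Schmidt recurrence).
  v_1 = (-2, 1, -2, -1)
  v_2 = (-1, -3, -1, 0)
Orthogonal basis:
  u_1 = (-2, 1, -2, -1)
  u_2 = (-4/5, -31/10, -4/5, 1/10)

Apply the Gram-Schmidt recurrence
  u_1 = v_1
  u_i = v_i − Σ_{j<i} ((v_i · u_j) / (u_j · u_j)) · u_j.

Step by step this gives:
  u_1 = (-2, 1, -2, -1)
  u_2 = (-4/5, -31/10, -4/5, 1/10)

Orthogonality check:
  u_2 · u_1 = 0 (should be 0)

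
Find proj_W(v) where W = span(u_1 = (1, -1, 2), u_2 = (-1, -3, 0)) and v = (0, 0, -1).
proj_W(v) = (-3/7, 1/7, -5/7)

Set up U = [u_1 | ... | u_2] ∈ R^(3×2). The projector onto W = col(U) is P = U (U^T U)^(-1) U^T.
Compute U^T U =
  [6, 2]
  [2, 10],
and U^T v = (-2, 0).
Solve U^T U · c = U^T v for the coefficients: c = (-5/14, 1/14). The projection is proj_W(v) = U c.
Check: (v - proj_W(v)) · u_1 = 0  (should be 0).
Check: (v - proj_W(v)) · u_2 = 0  (should be 0).
Result: proj_W(v) = (-3/7, 1/7, -5/7).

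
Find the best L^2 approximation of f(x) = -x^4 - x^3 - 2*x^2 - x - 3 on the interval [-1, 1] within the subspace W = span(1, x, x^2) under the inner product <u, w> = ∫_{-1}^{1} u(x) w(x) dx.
g(x) = -20*x^2/7 - 8*x/5 - 102/35

The best approximation g ∈ W is the orthogonal projection of f onto W. Writing g = a_0 + a_1 x + a_2 x^2, the coefficients solve the normal equations G · a = b where
  G_{ij} = <φ_i, φ_j> and b_i = <f, φ_i>, with φ_0 = 1, φ_1 = x, φ_2 = x^2.
G =
  [2, 0, 2/3]
  [0, 2/3, 0]
  [2/3, 0, 2/5],
b = (-116/15, -16/15, -108/35).
Solving gives a_0 = -102/35, a_1 = -8/5, a_2 = -20/7, so
  g(x) = -20*x^2/7 - 8*x/5 - 102/35.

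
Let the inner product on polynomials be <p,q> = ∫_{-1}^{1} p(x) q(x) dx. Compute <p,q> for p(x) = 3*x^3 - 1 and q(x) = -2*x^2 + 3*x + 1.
<p,q> = 44/15

Expand the product: p(x)·q(x) = -6*x^5 + 9*x^4 + 3*x^3 + 2*x^2 - 3*x - 1.
∫_{-1}^{1} of each monomial x^k gives [2/(k+1) if k even, 0 if k odd]. Integrating term-by-term (or equivalently evaluating the antiderivative F(x) = -x^6 + 9*x^5/5 + 3*x^4/4 + 2*x^3/3 - 3*x^2/2 - x at the endpoints):
  F(1) − F(−1) = -17/60 − (-193/60) = 44/15.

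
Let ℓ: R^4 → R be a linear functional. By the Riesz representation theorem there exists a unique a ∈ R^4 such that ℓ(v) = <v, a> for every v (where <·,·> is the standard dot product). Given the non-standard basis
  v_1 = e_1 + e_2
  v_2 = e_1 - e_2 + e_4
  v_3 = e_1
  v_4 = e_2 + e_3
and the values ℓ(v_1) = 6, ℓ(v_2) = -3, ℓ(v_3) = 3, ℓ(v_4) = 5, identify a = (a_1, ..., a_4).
a = (3, 3, 2, -3)

Write a = (a_1, ..., a_4) in the standard basis. For each basis vector v_i, ℓ(v_i) = <v_i, a> is a linear equation in the a_j's. Collect the n equations into a matrix system V a = ℓ, where row i of V is v_i (expressed in the standard basis). Since V is invertible (lower-triangular with 1s on the diagonal, up to permutation), solve by back-substitution:
  V =
[[1, 1, 0, 0],
 [1, -1, 0, 1],
 [1, 0, 0, 0],
 [0, 1, 1, 0]]
  V a = (6, -3, 3, 5)
Solving gives a = (3, 3, 2, -3).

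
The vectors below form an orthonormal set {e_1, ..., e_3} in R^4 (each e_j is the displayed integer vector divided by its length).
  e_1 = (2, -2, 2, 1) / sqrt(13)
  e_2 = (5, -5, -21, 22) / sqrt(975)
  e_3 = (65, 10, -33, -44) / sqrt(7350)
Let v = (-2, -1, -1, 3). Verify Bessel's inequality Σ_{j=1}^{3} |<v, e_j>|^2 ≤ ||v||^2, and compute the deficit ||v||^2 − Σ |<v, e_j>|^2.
Σ |<v, e_j>|^2 = 1445/98; ||v||^2 = 15; deficit = 25/98

Write each e_j = u_j / sqrt(<u_j, u_j>) where u_j is the displayed integer vector. Then <v, e_j> = <v, u_j> / sqrt(<u_j, u_j>), so |<v, e_j>|^2 = <v, u_j>^2 / <u_j, u_j>.
Coefficients: <v, e_1> = -1/sqrt(13), <v, e_2> = 82/sqrt(975), <v, e_3> = -239/sqrt(7350).
Square and sum: Σ |<v, e_j>|^2 = 1445/98.
Compute ||v||^2 = v·v = 15.
Deficit = 15 − 1445/98 = 25/98 ≥ 0, confirming Bessel's inequality. (The deficit equals ||v − Σ <v,e_j> e_j||^2, the squared distance from v to span{e_j}.)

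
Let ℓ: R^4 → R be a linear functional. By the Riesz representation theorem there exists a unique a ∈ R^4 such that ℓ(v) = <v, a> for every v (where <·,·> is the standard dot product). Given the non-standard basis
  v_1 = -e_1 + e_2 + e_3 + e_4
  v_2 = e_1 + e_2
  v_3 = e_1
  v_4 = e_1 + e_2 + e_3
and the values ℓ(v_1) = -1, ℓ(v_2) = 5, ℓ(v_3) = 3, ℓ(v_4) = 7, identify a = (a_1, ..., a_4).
a = (3, 2, 2, -2)

Write a = (a_1, ..., a_4) in the standard basis. For each basis vector v_i, ℓ(v_i) = <v_i, a> is a linear equation in the a_j's. Collect the n equations into a matrix system V a = ℓ, where row i of V is v_i (expressed in the standard basis). Since V is invertible (lower-triangular with 1s on the diagonal, up to permutation), solve by back-substitution:
  V =
[[-1, 1, 1, 1],
 [1, 1, 0, 0],
 [1, 0, 0, 0],
 [1, 1, 1, 0]]
  V a = (-1, 5, 3, 7)
Solving gives a = (3, 2, 2, -2).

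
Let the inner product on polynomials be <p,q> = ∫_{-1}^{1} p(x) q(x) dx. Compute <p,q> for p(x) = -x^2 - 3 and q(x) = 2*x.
<p,q> = 0

Expand the product: p(x)·q(x) = -2*x^3 - 6*x.
∫_{-1}^{1} of each monomial x^k gives [2/(k+1) if k even, 0 if k odd]. Integrating term-by-term (or equivalently evaluating the antiderivative F(x) = -x^4/2 - 3*x^2 at the endpoints):
  F(1) − F(−1) = -7/2 − (-7/2) = 0.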